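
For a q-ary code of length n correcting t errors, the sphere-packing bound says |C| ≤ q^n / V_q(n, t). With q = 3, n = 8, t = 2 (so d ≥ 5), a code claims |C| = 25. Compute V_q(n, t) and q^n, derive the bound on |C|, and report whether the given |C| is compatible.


V_q(n, t) = 129, q^n = 6561, Hamming bound = 50, |C| = 25 ≤ bound (satisfied).

Step 1: Compute V_q(n, t) = Σ_{j=0}^2 C(n, j) (q−1)^j.
  j = 0: C(8,0)·(2)^0 = 1·1 = 1.
  j = 1: C(8,1)·(2)^1 = 8·2 = 16.
  j = 2: C(8,2)·(2)^2 = 28·4 = 112.
  V_q(n, t) = 1 + 16 + 112 = 129.
Step 2: q^n = 3^8 = 6561.
Step 3: Hamming bound ⌊q^n / V_q(n,t)⌋ = ⌊6561/129⌋ = 50.
Step 4: Compare |C| = 25 to 50: satisfied.
The claimed |C| lies below the Hamming bound.


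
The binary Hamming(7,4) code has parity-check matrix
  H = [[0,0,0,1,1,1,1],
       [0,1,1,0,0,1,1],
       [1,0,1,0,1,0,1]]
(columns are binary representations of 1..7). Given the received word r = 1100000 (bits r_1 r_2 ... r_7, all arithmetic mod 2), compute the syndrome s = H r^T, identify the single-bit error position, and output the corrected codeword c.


s = (0, 1, 1)^T, error position = 3, corrected codeword c = 1110000

Compute s = H r^T mod 2 one row at a time:
  s_1 = 0 + 0 + 0 + 0 = 0 ≡ 0 (mod 2).
  s_2 = 1 + 0 + 0 + 0 = 1 ≡ 1 (mod 2).
  s_3 = 1 + 0 + 0 + 0 = 1 ≡ 1 (mod 2).
s = (0, 1, 1)^T — this equals column 3 of H (binary 011), so error is at position 3.
Correct: flip bit 3 of r = 1100000 to get c = 1110000.


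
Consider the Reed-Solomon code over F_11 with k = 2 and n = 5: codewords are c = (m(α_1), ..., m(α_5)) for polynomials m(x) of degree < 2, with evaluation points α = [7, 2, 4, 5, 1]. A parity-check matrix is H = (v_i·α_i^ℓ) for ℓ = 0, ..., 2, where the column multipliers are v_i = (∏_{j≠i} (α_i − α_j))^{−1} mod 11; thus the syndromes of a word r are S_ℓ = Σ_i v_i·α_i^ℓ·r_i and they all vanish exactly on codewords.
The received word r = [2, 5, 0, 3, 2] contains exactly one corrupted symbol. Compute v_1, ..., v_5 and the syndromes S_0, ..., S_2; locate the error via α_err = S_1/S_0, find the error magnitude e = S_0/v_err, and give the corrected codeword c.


S = (1, 7, 5), error at position 1, error magnitude e = 4, c = [9, 5, 0, 3, 2].

Step 1: column multipliers v_i = (∏_{j≠i}(α_i − α_j))^{−1} mod 11.
  i = 1 (α = 7): (7−2)(7−4)(7−5)(7−1) = 5·3·2·6 = 180 ≡ 4, so v_1 = 4^{−1} = 3 (mod 11).
  i = 2 (α = 2): (2−7)(2−4)(2−5)(2−1) = (−5)·(−2)·(−3)·1 = −30 ≡ 3, so v_2 = 3^{−1} = 4 (mod 11).
  i = 3 (α = 4): (4−7)(4−2)(4−5)(4−1) = (−3)·2·(−1)·3 = 18 ≡ 7, so v_3 = 7^{−1} = 8 (mod 11).
  i = 4 (α = 5): (5−7)(5−2)(5−4)(5−1) = (−2)·3·1·4 = −24 ≡ 9, so v_4 = 9^{−1} = 5 (mod 11).
  i = 5 (α = 1): (1−7)(1−2)(1−4)(1−5) = (−6)·(−1)·(−3)·(−4) = 72 ≡ 6, so v_5 = 6^{−1} = 2 (mod 11).
  v = [3, 4, 8, 5, 2].
Step 2: syndromes of r = [2, 5, 0, 3, 2] (all sums mod 11).
  S_0 = Σ v_i r_i = 3·2 + 4·5 + 8·0 + 5·3 + 2·2 = 45 ≡ 1.
  S_1 = Σ v_i α_i r_i = 3·7·2 + 4·2·5 + 8·4·0 + 5·5·3 + 2·1·2 = 161 ≡ 7.
  α_i^2 mod 11 = [5, 4, 5, 3, 1].
  S_2 = Σ v_i α_i^2 r_i = 3·5·2 + 4·4·5 + 8·5·0 + 5·3·3 + 2·1·2 = 159 ≡ 5.
  S = (1, 7, 5) ≠ 0, so r is not a codeword (an error is present).
Step 3: locate the error. For a single error e at position i, S_ℓ = v_i·e·α_i^ℓ, so α_err = S_1/S_0.
  S_0^{−1} = 1^{−1} = 1 (mod 11), so α_err = 7·1 = 7 ≡ 7 = α_1. Error position i = 1.
  Consistency check: S_2/S_1 = 5·8 = 40 ≡ 7 = α_err ✓ (single-error assumption holds).
Step 4: error magnitude e = S_0/v_1 = S_0·∏_{j≠1}(α_1 − α_j) = 1·4 = 4 ≡ 4 (mod 11).
Step 5: correct position 1: c_1 = r_1 − e = 2 − 4 ≡ 9 (mod 11). Hence c = [9, 5, 0, 3, 2].
  Check: interpolating c through the α_i gives m(x) = 10 + 3·x (degree < 2) with m(α_i) = c_i for every i, so c is indeed a codeword.


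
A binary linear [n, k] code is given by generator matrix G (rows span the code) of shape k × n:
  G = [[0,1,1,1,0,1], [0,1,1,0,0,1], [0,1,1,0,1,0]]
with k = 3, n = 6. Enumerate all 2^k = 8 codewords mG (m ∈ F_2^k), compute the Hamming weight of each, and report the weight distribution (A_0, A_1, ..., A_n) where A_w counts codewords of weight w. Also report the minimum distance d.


Weight distribution: A_0 = 1, A_1 = 1, A_2 = 1, A_3 = 3, A_4 = 2. Minimum distance d = 1.

Enumerate all 2^3 = 8 messages m ∈ F_2^3.
For each, compute codeword c = mG in F_2^6, then tally its weight.
  m = 000 → c = 000000, weight = 0.
  m = 100 → c = 011101, weight = 4.
  m = 010 → c = 011001, weight = 3.
  m = 110 → c = 000100, weight = 1.
  m = 001 → c = 011010, weight = 3.
  m = 101 → c = 000111, weight = 3.
  m = 011 → c = 000011, weight = 2.
  m = 111 → c = 011110, weight = 4.
Tally weights:
  weight 0: 1 codewords.
  weight 1: 1 codewords.
  weight 2: 1 codewords.
  weight 3: 3 codewords.
  weight 4: 2 codewords.
Minimum distance d = smallest w > 0 with A_w > 0 = 1.
Sanity: Σ A_w = 8 = 2^3 = 8 ✓.


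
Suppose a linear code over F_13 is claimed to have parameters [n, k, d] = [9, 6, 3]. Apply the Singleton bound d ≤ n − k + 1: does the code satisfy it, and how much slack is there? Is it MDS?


Singleton RHS = n − k + 1 = 4, slack = 1, bound satisfied, not MDS.

Singleton bound: d ≤ n − k + 1.
Here n = 9, k = 6, so n − k + 1 = 4.
Given d = 3, check d ≤ 4: YES.
Slack = (n − k + 1) − d = 1.
The code is NOT MDS (slack = 1 > 0).
Description: the claimed parameters are [9, 6, 3]_13; such a code would be non-MDS.


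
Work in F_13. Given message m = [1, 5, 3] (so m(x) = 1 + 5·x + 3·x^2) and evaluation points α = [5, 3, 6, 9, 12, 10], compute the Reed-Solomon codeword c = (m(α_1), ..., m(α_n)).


c = [10, 4, 9, 3, 12, 0]

Message polynomial: m(x) = 1 + 5·x + 3·x^2 (mod 13).
For each evaluation point α_i, compute m(α_i) mod 13:
  α_1 = 5: Horner steps 3 → 7 → 10, so m(5) = 10.
  α_2 = 3: Horner steps 3 → 1 → 4, so m(3) = 4.
  α_3 = 6: Horner steps 3 → 10 → 9, so m(6) = 9.
  α_4 = 9: Horner steps 3 → 6 → 3, so m(9) = 3.
  α_5 = 12: Horner steps 3 → 2 → 12, so m(12) = 12.
  α_6 = 10: Horner steps 3 → 9 → 0, so m(10) = 0.
Codeword c = [10, 4, 9, 3, 12, 0] ∈ F_13^6.


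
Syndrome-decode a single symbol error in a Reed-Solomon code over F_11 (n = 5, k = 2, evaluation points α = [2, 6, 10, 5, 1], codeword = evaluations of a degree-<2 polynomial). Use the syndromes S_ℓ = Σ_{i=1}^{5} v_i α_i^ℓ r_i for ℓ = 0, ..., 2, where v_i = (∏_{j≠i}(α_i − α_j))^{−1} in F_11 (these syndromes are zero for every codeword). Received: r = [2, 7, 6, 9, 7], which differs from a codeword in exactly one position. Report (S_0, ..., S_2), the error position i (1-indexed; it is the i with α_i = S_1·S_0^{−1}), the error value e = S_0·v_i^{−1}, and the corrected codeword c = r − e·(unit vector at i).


S = (10, 5, 8), error at position 2, error magnitude e = 3, c = [2, 4, 6, 9, 7].

Step 1: column multipliers v_i = (∏_{j≠i}(α_i − α_j))^{−1} mod 11.
  i = 1 (α = 2): (2−6)(2−10)(2−5)(2−1) = (−4)·(−8)·(−3)·1 = −96 ≡ 3, so v_1 = 3^{−1} = 4 (mod 11).
  i = 2 (α = 6): (6−2)(6−10)(6−5)(6−1) = 4·(−4)·1·5 = −80 ≡ 8, so v_2 = 8^{−1} = 7 (mod 11).
  i = 3 (α = 10): (10−2)(10−6)(10−5)(10−1) = 8·4·5·9 = 1440 ≡ 10, so v_3 = 10^{−1} = 10 (mod 11).
  i = 4 (α = 5): (5−2)(5−6)(5−10)(5−1) = 3·(−1)·(−5)·4 = 60 ≡ 5, so v_4 = 5^{−1} = 9 (mod 11).
  i = 5 (α = 1): (1−2)(1−6)(1−10)(1−5) = (−1)·(−5)·(−9)·(−4) = 180 ≡ 4, so v_5 = 4^{−1} = 3 (mod 11).
  v = [4, 7, 10, 9, 3].
Step 2: syndromes of r = [2, 7, 6, 9, 7] (all sums mod 11).
  S_0 = Σ v_i r_i = 4·2 + 7·7 + 10·6 + 9·9 + 3·7 = 219 ≡ 10.
  S_1 = Σ v_i α_i r_i = 4·2·2 + 7·6·7 + 10·10·6 + 9·5·9 + 3·1·7 = 1336 ≡ 5.
  α_i^2 mod 11 = [4, 3, 1, 3, 1].
  S_2 = Σ v_i α_i^2 r_i = 4·4·2 + 7·3·7 + 10·1·6 + 9·3·9 + 3·1·7 = 503 ≡ 8.
  S = (10, 5, 8) ≠ 0, so r is not a codeword (an error is present).
Step 3: locate the error. For a single error e at position i, S_ℓ = v_i·e·α_i^ℓ, so α_err = S_1/S_0.
  S_0^{−1} = 10^{−1} = 10 (mod 11), so α_err = 5·10 = 50 ≡ 6 = α_2. Error position i = 2.
  Consistency check: S_2/S_1 = 8·9 = 72 ≡ 6 = α_err ✓ (single-error assumption holds).
Step 4: error magnitude e = S_0/v_2 = S_0·∏_{j≠2}(α_2 − α_j) = 10·8 = 80 ≡ 3 (mod 11).
Step 5: correct position 2: c_2 = r_2 − e = 7 − 3 ≡ 4 (mod 11). Hence c = [2, 4, 6, 9, 7].
  Check: interpolating c through the α_i gives m(x) = 1 + 6·x (degree < 2) with m(α_i) = c_i for every i, so c is indeed a codeword.


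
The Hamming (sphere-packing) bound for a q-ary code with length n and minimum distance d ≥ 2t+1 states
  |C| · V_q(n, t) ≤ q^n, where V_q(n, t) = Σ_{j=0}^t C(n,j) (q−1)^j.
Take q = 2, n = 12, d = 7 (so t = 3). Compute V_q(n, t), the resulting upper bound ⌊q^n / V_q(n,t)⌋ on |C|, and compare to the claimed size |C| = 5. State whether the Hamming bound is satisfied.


V_q(n, t) = 299, q^n = 4096, Hamming bound = 13, |C| = 5 ≤ bound (satisfied).

Step 1: Compute V_q(n, t) = Σ_{j=0}^3 C(n, j) (q−1)^j.
  j = 0: C(12,0)·(1)^0 = 1·1 = 1.
  j = 1: C(12,1)·(1)^1 = 12·1 = 12.
  j = 2: C(12,2)·(1)^2 = 66·1 = 66.
  j = 3: C(12,3)·(1)^3 = 220·1 = 220.
  V_q(n, t) = 1 + 12 + 66 + 220 = 299.
Step 2: q^n = 2^12 = 4096.
Step 3: Hamming bound ⌊q^n / V_q(n,t)⌋ = ⌊4096/299⌋ = 13.
Step 4: Compare |C| = 5 to 13: satisfied.
The claimed |C| lies below the Hamming bound.


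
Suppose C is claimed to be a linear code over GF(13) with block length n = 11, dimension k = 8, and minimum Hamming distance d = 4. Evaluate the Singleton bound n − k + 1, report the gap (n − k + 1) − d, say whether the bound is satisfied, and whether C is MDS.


Singleton RHS = n − k + 1 = 4, slack = 0, bound satisfied, MDS.

Singleton bound: d ≤ n − k + 1.
Here n = 11, k = 8, so n − k + 1 = 4.
Given d = 4, check d ≤ 4: YES.
Slack = (n − k + 1) − d = 0.
The code is MDS (slack = 0).
Description: the claimed parameters are [11, 8, 4]_13; such a code would be MDS (meets Singleton bound).


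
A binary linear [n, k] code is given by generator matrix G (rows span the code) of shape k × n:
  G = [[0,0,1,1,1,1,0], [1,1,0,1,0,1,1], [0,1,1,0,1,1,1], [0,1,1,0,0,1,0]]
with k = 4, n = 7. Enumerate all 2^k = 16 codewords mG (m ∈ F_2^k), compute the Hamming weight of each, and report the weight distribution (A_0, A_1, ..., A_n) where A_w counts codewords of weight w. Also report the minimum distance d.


Weight distribution: A_0 = 1, A_2 = 2, A_3 = 4, A_4 = 5, A_5 = 4. Minimum distance d = 2.

Enumerate all 2^4 = 16 messages m ∈ F_2^4.
For each, compute codeword c = mG in F_2^7, then tally its weight.
  m = 0000 → c = 0000000, weight = 0.
  m = 1000 → c = 0011110, weight = 4.
  m = 0100 → c = 1101011, weight = 5.
  m = 1100 → c = 1110101, weight = 5.
  m = 0010 → c = 0110111, weight = 5.
  m = 1010 → c = 0101001, weight = 3.
  m = 0110 → c = 1011100, weight = 4.
  m = 1110 → c = 1000010, weight = 2.
  m = 0001 → c = 0110010, weight = 3.
  m = 1001 → c = 0101100, weight = 3.
  m = 0101 → c = 1011001, weight = 4.
  m = 1101 → c = 1000111, weight = 4.
  m = 0011 → c = 0000101, weight = 2.
  m = 1011 → c = 0011011, weight = 4.
  m = 0111 → c = 1101110, weight = 5.
  m = 1111 → c = 1110000, weight = 3.
Tally weights:
  weight 0: 1 codewords.
  weight 2: 2 codewords.
  weight 3: 4 codewords.
  weight 4: 5 codewords.
  weight 5: 4 codewords.
Minimum distance d = smallest w > 0 with A_w > 0 = 2.
Sanity: Σ A_w = 16 = 2^4 = 16 ✓.


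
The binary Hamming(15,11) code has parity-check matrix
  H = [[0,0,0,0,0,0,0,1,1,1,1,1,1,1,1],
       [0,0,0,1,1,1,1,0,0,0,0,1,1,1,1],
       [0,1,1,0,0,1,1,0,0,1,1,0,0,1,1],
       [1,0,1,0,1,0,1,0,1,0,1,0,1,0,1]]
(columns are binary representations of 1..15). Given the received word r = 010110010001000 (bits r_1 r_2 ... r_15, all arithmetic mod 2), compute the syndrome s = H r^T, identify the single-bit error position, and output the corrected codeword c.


s = (0, 1, 1, 1)^T, error position = 7, corrected codeword c = 010110110001000

Compute s = H r^T mod 2 one row at a time:
  s_1 = 1 + 0 + 0 + 0 + 1 + 0 + 0 + 0 = 2 ≡ 0 (mod 2).
  s_2 = 1 + 1 + 0 + 0 + 1 + 0 + 0 + 0 = 3 ≡ 1 (mod 2).
  s_3 = 1 + 0 + 0 + 0 + 0 + 0 + 0 + 0 = 1 ≡ 1 (mod 2).
  s_4 = 0 + 0 + 1 + 0 + 0 + 0 + 0 + 0 = 1 ≡ 1 (mod 2).
s = (0, 1, 1, 1)^T — this equals column 7 of H (binary 0111), so error is at position 7.
Correct: flip bit 7 of r = 010110010001000 to get c = 010110110001000.


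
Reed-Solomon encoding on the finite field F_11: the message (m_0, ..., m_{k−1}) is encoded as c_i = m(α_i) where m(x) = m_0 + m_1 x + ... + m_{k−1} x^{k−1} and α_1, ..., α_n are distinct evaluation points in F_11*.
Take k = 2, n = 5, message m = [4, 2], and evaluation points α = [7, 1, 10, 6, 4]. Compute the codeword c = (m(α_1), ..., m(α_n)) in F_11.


c = [7, 6, 2, 5, 1]

Message polynomial: m(x) = 4 + 2·x (mod 11).
For each evaluation point α_i, compute m(α_i) mod 11:
  α_1 = 7: Horner steps 2 → 7, so m(7) = 7.
  α_2 = 1: Horner steps 2 → 6, so m(1) = 6.
  α_3 = 10: Horner steps 2 → 2, so m(10) = 2.
  α_4 = 6: Horner steps 2 → 5, so m(6) = 5.
  α_5 = 4: Horner steps 2 → 1, so m(4) = 1.
Codeword c = [7, 6, 2, 5, 1] ∈ F_11^5.


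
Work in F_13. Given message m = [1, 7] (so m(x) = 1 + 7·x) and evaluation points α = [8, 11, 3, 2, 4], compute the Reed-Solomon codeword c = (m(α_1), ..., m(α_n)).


c = [5, 0, 9, 2, 3]

Message polynomial: m(x) = 1 + 7·x (mod 13).
For each evaluation point α_i, compute m(α_i) mod 13:
  α_1 = 8: Horner steps 7 → 5, so m(8) = 5.
  α_2 = 11: Horner steps 7 → 0, so m(11) = 0.
  α_3 = 3: Horner steps 7 → 9, so m(3) = 9.
  α_4 = 2: Horner steps 7 → 2, so m(2) = 2.
  α_5 = 4: Horner steps 7 → 3, so m(4) = 3.
Codeword c = [5, 0, 9, 2, 3] ∈ F_13^5.


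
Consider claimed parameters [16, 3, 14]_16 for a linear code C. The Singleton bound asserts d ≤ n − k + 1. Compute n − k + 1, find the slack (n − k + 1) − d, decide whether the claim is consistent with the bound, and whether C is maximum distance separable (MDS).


Singleton RHS = n − k + 1 = 14, slack = 0, bound satisfied, MDS.

Singleton bound: d ≤ n − k + 1.
Here n = 16, k = 3, so n − k + 1 = 14.
Given d = 14, check d ≤ 14: YES.
Slack = (n − k + 1) − d = 0.
The code is MDS (slack = 0).
Description: the claimed parameters are [16, 3, 14]_16; such a code would be MDS (meets Singleton bound).


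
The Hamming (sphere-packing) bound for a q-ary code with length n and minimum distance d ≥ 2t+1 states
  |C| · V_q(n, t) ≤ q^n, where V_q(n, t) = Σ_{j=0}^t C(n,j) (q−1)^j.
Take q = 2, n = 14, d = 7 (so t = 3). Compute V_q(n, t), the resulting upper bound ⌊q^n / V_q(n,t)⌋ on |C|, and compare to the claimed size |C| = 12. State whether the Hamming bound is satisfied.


V_q(n, t) = 470, q^n = 16384, Hamming bound = 34, |C| = 12 ≤ bound (satisfied).

Step 1: Compute V_q(n, t) = Σ_{j=0}^3 C(n, j) (q−1)^j.
  j = 0: C(14,0)·(1)^0 = 1·1 = 1.
  j = 1: C(14,1)·(1)^1 = 14·1 = 14.
  j = 2: C(14,2)·(1)^2 = 91·1 = 91.
  j = 3: C(14,3)·(1)^3 = 364·1 = 364.
  V_q(n, t) = 1 + 14 + 91 + 364 = 470.
Step 2: q^n = 2^14 = 16384.
Step 3: Hamming bound ⌊q^n / V_q(n,t)⌋ = ⌊16384/470⌋ = 34.
Step 4: Compare |C| = 12 to 34: satisfied.
The claimed |C| lies below the Hamming bound.


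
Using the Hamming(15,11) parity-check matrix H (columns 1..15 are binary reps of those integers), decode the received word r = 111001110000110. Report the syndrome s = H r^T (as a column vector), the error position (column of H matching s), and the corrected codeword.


s = (1, 0, 1, 0)^T, error position = 10, corrected codeword c = 111001110100110

Compute s = H r^T mod 2 one row at a time:
  s_1 = 1 + 0 + 0 + 0 + 0 + 1 + 1 + 0 = 3 ≡ 1 (mod 2).
  s_2 = 0 + 0 + 1 + 1 + 0 + 1 + 1 + 0 = 4 ≡ 0 (mod 2).
  s_3 = 1 + 1 + 1 + 1 + 0 + 0 + 1 + 0 = 5 ≡ 1 (mod 2).
  s_4 = 1 + 1 + 0 + 1 + 0 + 0 + 1 + 0 = 4 ≡ 0 (mod 2).
s = (1, 0, 1, 0)^T — this equals column 10 of H (binary 1010), so error is at position 10.
Correct: flip bit 10 of r = 111001110000110 to get c = 111001110100110.


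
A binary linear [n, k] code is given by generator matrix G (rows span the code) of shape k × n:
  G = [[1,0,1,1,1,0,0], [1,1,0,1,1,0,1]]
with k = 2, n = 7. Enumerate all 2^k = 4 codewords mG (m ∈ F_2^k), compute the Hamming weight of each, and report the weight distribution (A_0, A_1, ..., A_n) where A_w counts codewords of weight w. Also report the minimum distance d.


Weight distribution: A_0 = 1, A_3 = 1, A_4 = 1, A_5 = 1. Minimum distance d = 3.

Enumerate all 2^2 = 4 messages m ∈ F_2^2.
For each, compute codeword c = mG in F_2^7, then tally its weight.
  m = 00 → c = 0000000, weight = 0.
  m = 10 → c = 1011100, weight = 4.
  m = 01 → c = 1101101, weight = 5.
  m = 11 → c = 0110001, weight = 3.
Tally weights:
  weight 0: 1 codewords.
  weight 3: 1 codewords.
  weight 4: 1 codewords.
  weight 5: 1 codewords.
Minimum distance d = smallest w > 0 with A_w > 0 = 3.
Sanity: Σ A_w = 4 = 2^2 = 4 ✓.


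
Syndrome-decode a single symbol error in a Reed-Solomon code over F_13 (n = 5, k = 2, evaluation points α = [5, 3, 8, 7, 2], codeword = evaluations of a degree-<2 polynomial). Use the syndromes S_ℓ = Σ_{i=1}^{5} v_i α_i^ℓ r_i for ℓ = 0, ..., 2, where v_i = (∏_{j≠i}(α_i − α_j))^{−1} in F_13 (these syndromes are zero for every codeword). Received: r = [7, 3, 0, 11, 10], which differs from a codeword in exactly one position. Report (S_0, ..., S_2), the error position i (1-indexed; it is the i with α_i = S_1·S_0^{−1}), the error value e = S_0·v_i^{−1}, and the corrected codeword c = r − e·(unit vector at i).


S = (4, 8, 3), error at position 5, error magnitude e = 9, c = [7, 3, 0, 11, 1].

Step 1: column multipliers v_i = (∏_{j≠i}(α_i − α_j))^{−1} mod 13.
  i = 1 (α = 5): (5−3)(5−8)(5−7)(5−2) = 2·(−3)·(−2)·3 = 36 ≡ 10, so v_1 = 10^{−1} = 4 (mod 13).
  i = 2 (α = 3): (3−5)(3−8)(3−7)(3−2) = (−2)·(−5)·(−4)·1 = −40 ≡ 12, so v_2 = 12^{−1} = 12 (mod 13).
  i = 3 (α = 8): (8−5)(8−3)(8−7)(8−2) = 3·5·1·6 = 90 ≡ 12, so v_3 = 12^{−1} = 12 (mod 13).
  i = 4 (α = 7): (7−5)(7−3)(7−8)(7−2) = 2·4·(−1)·5 = −40 ≡ 12, so v_4 = 12^{−1} = 12 (mod 13).
  i = 5 (α = 2): (2−5)(2−3)(2−8)(2−7) = (−3)·(−1)·(−6)·(−5) = 90 ≡ 12, so v_5 = 12^{−1} = 12 (mod 13).
  v = [4, 12, 12, 12, 12].
Step 2: syndromes of r = [7, 3, 0, 11, 10] (all sums mod 13).
  S_0 = Σ v_i r_i = 4·7 + 12·3 + 12·0 + 12·11 + 12·10 = 316 ≡ 4.
  S_1 = Σ v_i α_i r_i = 4·5·7 + 12·3·3 + 12·8·0 + 12·7·11 + 12·2·10 = 1412 ≡ 8.
  α_i^2 mod 13 = [12, 9, 12, 10, 4].
  S_2 = Σ v_i α_i^2 r_i = 4·12·7 + 12·9·3 + 12·12·0 + 12·10·11 + 12·4·10 = 2460 ≡ 3.
  S = (4, 8, 3) ≠ 0, so r is not a codeword (an error is present).
Step 3: locate the error. For a single error e at position i, S_ℓ = v_i·e·α_i^ℓ, so α_err = S_1/S_0.
  S_0^{−1} = 4^{−1} = 10 (mod 13), so α_err = 8·10 = 80 ≡ 2 = α_5. Error position i = 5.
  Consistency check: S_2/S_1 = 3·5 = 15 ≡ 2 = α_err ✓ (single-error assumption holds).
Step 4: error magnitude e = S_0/v_5 = S_0·∏_{j≠5}(α_5 − α_j) = 4·12 = 48 ≡ 9 (mod 13).
Step 5: correct position 5: c_5 = r_5 − e = 10 − 9 ≡ 1 (mod 13). Hence c = [7, 3, 0, 11, 1].
  Check: interpolating c through the α_i gives m(x) = 10 + 2·x (degree < 2) with m(α_i) = c_i for every i, so c is indeed a codeword.


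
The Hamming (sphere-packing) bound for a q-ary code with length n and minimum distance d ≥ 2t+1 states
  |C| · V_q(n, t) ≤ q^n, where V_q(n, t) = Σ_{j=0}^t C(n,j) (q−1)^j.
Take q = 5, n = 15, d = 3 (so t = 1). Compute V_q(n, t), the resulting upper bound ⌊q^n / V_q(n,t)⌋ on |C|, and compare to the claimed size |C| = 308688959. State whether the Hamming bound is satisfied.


V_q(n, t) = 61, q^n = 30517578125, Hamming bound = 500288165, |C| = 308688959 ≤ bound (satisfied).

Step 1: Compute V_q(n, t) = Σ_{j=0}^1 C(n, j) (q−1)^j.
  j = 0: C(15,0)·(4)^0 = 1·1 = 1.
  j = 1: C(15,1)·(4)^1 = 15·4 = 60.
  V_q(n, t) = 1 + 60 = 61.
Step 2: q^n = 5^15 = 30517578125.
Step 3: Hamming bound ⌊q^n / V_q(n,t)⌋ = ⌊30517578125/61⌋ = 500288165.
Step 4: Compare |C| = 308688959 to 500288165: satisfied.
The claimed |C| lies below the Hamming bound.


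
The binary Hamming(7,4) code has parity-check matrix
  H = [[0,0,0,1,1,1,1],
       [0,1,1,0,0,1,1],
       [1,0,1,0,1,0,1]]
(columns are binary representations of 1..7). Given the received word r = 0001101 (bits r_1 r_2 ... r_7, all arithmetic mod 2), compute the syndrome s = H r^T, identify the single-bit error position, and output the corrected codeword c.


s = (1, 1, 0)^T, error position = 6, corrected codeword c = 0001111

Compute s = H r^T mod 2 one row at a time:
  s_1 = 1 + 1 + 0 + 1 = 3 ≡ 1 (mod 2).
  s_2 = 0 + 0 + 0 + 1 = 1 ≡ 1 (mod 2).
  s_3 = 0 + 0 + 1 + 1 = 2 ≡ 0 (mod 2).
s = (1, 1, 0)^T — this equals column 6 of H (binary 110), so error is at position 6.
Correct: flip bit 6 of r = 0001101 to get c = 0001111.


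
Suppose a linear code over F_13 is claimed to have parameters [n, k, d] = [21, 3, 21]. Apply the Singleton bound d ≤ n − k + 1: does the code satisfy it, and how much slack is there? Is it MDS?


Singleton RHS = n − k + 1 = 19, slack = -2, bound violated (no such code; not MDS).

Singleton bound: d ≤ n − k + 1.
Here n = 21, k = 3, so n − k + 1 = 19.
Given d = 21, check d ≤ 19: NO.
Slack = (n − k + 1) − d = -2.
The slack is negative: d = 21 exceeds n − k + 1 = 19 by 2, so the Singleton bound is violated and no linear [21, 3, 21]_13 code can exist. In particular it is not MDS (MDS requires d = n − k + 1 exactly).
Description: the claimed parameters are [21, 3, 21]_13; such a code would be impossible (violates the Singleton bound).


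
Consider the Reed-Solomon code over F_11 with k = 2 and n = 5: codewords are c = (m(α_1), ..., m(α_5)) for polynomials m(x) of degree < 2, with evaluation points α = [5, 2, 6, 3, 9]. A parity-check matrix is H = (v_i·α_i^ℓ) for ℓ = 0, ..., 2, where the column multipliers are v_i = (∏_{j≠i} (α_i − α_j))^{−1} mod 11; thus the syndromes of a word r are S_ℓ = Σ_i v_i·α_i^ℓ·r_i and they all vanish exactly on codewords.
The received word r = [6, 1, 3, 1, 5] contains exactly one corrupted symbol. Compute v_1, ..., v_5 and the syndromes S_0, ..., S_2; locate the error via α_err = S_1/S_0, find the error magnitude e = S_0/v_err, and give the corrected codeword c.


S = (9, 7, 3), error at position 2, error magnitude e = 8, c = [6, 4, 3, 1, 5].

Step 1: column multipliers v_i = (∏_{j≠i}(α_i − α_j))^{−1} mod 11.
  i = 1 (α = 5): (5−2)(5−6)(5−3)(5−9) = 3·(−1)·2·(−4) = 24 ≡ 2, so v_1 = 2^{−1} = 6 (mod 11).
  i = 2 (α = 2): (2−5)(2−6)(2−3)(2−9) = (−3)·(−4)·(−1)·(−7) = 84 ≡ 7, so v_2 = 7^{−1} = 8 (mod 11).
  i = 3 (α = 6): (6−5)(6−2)(6−3)(6−9) = 1·4·3·(−3) = −36 ≡ 8, so v_3 = 8^{−1} = 7 (mod 11).
  i = 4 (α = 3): (3−5)(3−2)(3−6)(3−9) = (−2)·1·(−3)·(−6) = −36 ≡ 8, so v_4 = 8^{−1} = 7 (mod 11).
  i = 5 (α = 9): (9−5)(9−2)(9−6)(9−3) = 4·7·3·6 = 504 ≡ 9, so v_5 = 9^{−1} = 5 (mod 11).
  v = [6, 8, 7, 7, 5].
Step 2: syndromes of r = [6, 1, 3, 1, 5] (all sums mod 11).
  S_0 = Σ v_i r_i = 6·6 + 8·1 + 7·3 + 7·1 + 5·5 = 97 ≡ 9.
  S_1 = Σ v_i α_i r_i = 6·5·6 + 8·2·1 + 7·6·3 + 7·3·1 + 5·9·5 = 568 ≡ 7.
  α_i^2 mod 11 = [3, 4, 3, 9, 4].
  S_2 = Σ v_i α_i^2 r_i = 6·3·6 + 8·4·1 + 7·3·3 + 7·9·1 + 5·4·5 = 366 ≡ 3.
  S = (9, 7, 3) ≠ 0, so r is not a codeword (an error is present).
Step 3: locate the error. For a single error e at position i, S_ℓ = v_i·e·α_i^ℓ, so α_err = S_1/S_0.
  S_0^{−1} = 9^{−1} = 5 (mod 11), so α_err = 7·5 = 35 ≡ 2 = α_2. Error position i = 2.
  Consistency check: S_2/S_1 = 3·8 = 24 ≡ 2 = α_err ✓ (single-error assumption holds).
Step 4: error magnitude e = S_0/v_2 = S_0·∏_{j≠2}(α_2 − α_j) = 9·7 = 63 ≡ 8 (mod 11).
Step 5: correct position 2: c_2 = r_2 − e = 1 − 8 ≡ 4 (mod 11). Hence c = [6, 4, 3, 1, 5].
  Check: interpolating c through the α_i gives m(x) = 10 + 8·x (degree < 2) with m(α_i) = c_i for every i, so c is indeed a codeword.


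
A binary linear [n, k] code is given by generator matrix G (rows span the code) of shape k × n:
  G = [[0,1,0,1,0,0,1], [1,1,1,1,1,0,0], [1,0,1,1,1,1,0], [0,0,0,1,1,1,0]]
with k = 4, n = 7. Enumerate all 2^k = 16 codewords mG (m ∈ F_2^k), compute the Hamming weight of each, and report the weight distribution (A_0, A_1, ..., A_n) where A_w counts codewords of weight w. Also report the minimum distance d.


Weight distribution: A_0 = 1, A_2 = 3, A_3 = 4, A_4 = 3, A_5 = 4, A_6 = 1. Minimum distance d = 2.

Enumerate all 2^4 = 16 messages m ∈ F_2^4.
For each, compute codeword c = mG in F_2^7, then tally its weight.
  m = 0000 → c = 0000000, weight = 0.
  m = 1000 → c = 0101001, weight = 3.
  m = 0100 → c = 1111100, weight = 5.
  m = 1100 → c = 1010101, weight = 4.
  m = 0010 → c = 1011110, weight = 5.
  m = 1010 → c = 1110111, weight = 6.
  m = 0110 → c = 0100010, weight = 2.
  m = 1110 → c = 0001011, weight = 3.
  m = 0001 → c = 0001110, weight = 3.
  m = 1001 → c = 0100111, weight = 4.
  m = 0101 → c = 1110010, weight = 4.
  m = 1101 → c = 1011011, weight = 5.
  m = 0011 → c = 1010000, weight = 2.
  m = 1011 → c = 1111001, weight = 5.
  m = 0111 → c = 0101100, weight = 3.
  m = 1111 → c = 0000101, weight = 2.
Tally weights:
  weight 0: 1 codewords.
  weight 2: 3 codewords.
  weight 3: 4 codewords.
  weight 4: 3 codewords.
  weight 5: 4 codewords.
  weight 6: 1 codewords.
Minimum distance d = smallest w > 0 with A_w > 0 = 2.
Sanity: Σ A_w = 16 = 2^4 = 16 ✓.


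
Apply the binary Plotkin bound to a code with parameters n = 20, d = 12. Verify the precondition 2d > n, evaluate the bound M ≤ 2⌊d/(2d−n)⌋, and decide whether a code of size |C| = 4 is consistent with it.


Plotkin bound M ≤ 6; given |C| = 4 ≤ bound (satisfied).

Check applicability: 2d = 24, n = 20.
2d − n = 4 > 0, so Plotkin applies.
Compute d/(2d−n) = 12/4 ≈ 3.0000.
⌊d/(2d−n)⌋ = 3.
Plotkin bound: M ≤ 2·3 = 6.
Given |C| = 4, check: satisfied.
This |C| is below the Plotkin bound.


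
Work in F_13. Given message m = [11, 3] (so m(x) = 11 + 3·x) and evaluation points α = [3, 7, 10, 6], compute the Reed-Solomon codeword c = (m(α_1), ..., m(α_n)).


c = [7, 6, 2, 3]

Message polynomial: m(x) = 11 + 3·x (mod 13).
For each evaluation point α_i, compute m(α_i) mod 13:
  α_1 = 3: Horner steps 3 → 7, so m(3) = 7.
  α_2 = 7: Horner steps 3 → 6, so m(7) = 6.
  α_3 = 10: Horner steps 3 → 2, so m(10) = 2.
  α_4 = 6: Horner steps 3 → 3, so m(6) = 3.
Codeword c = [7, 6, 2, 3] ∈ F_13^4.


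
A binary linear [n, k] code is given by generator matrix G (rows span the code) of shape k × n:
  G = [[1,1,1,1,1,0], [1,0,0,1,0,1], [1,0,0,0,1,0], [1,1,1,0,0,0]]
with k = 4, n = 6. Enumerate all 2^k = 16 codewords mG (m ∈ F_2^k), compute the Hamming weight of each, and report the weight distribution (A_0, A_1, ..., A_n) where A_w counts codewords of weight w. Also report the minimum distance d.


Weight distribution: A_0 = 1, A_1 = 1, A_2 = 3, A_3 = 6, A_4 = 3, A_5 = 1, A_6 = 1. Minimum distance d = 1.

Enumerate all 2^4 = 16 messages m ∈ F_2^4.
For each, compute codeword c = mG in F_2^6, then tally its weight.
  m = 0000 → c = 000000, weight = 0.
  m = 1000 → c = 111110, weight = 5.
  m = 0100 → c = 100101, weight = 3.
  m = 1100 → c = 011011, weight = 4.
  m = 0010 → c = 100010, weight = 2.
  m = 1010 → c = 011100, weight = 3.
  m = 0110 → c = 000111, weight = 3.
  m = 1110 → c = 111001, weight = 4.
  m = 0001 → c = 111000, weight = 3.
  m = 1001 → c = 000110, weight = 2.
  m = 0101 → c = 011101, weight = 4.
  m = 1101 → c = 100011, weight = 3.
  m = 0011 → c = 011010, weight = 3.
  m = 1011 → c = 100100, weight = 2.
  m = 0111 → c = 111111, weight = 6.
  m = 1111 → c = 000001, weight = 1.
Tally weights:
  weight 0: 1 codewords.
  weight 1: 1 codewords.
  weight 2: 3 codewords.
  weight 3: 6 codewords.
  weight 4: 3 codewords.
  weight 5: 1 codewords.
  weight 6: 1 codewords.
Minimum distance d = smallest w > 0 with A_w > 0 = 1.
Sanity: Σ A_w = 16 = 2^4 = 16 ✓.


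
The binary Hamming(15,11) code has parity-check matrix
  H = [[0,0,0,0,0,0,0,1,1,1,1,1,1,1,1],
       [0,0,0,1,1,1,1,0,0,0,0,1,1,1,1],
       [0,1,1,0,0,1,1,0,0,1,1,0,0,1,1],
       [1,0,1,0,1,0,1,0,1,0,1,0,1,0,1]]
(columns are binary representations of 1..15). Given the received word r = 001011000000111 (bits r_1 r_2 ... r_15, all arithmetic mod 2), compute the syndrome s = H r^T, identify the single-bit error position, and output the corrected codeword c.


s = (1, 1, 0, 0)^T, error position = 12, corrected codeword c = 001011000001111

Compute s = H r^T mod 2 one row at a time:
  s_1 = 0 + 0 + 0 + 0 + 0 + 1 + 1 + 1 = 3 ≡ 1 (mod 2).
  s_2 = 0 + 1 + 1 + 0 + 0 + 1 + 1 + 1 = 5 ≡ 1 (mod 2).
  s_3 = 0 + 1 + 1 + 0 + 0 + 0 + 1 + 1 = 4 ≡ 0 (mod 2).
  s_4 = 0 + 1 + 1 + 0 + 0 + 0 + 1 + 1 = 4 ≡ 0 (mod 2).
s = (1, 1, 0, 0)^T — this equals column 12 of H (binary 1100), so error is at position 12.
Correct: flip bit 12 of r = 001011000000111 to get c = 001011000001111.


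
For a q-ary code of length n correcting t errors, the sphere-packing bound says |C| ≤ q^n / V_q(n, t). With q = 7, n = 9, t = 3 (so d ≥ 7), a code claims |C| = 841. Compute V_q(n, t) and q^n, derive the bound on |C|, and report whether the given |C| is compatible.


V_q(n, t) = 19495, q^n = 40353607, Hamming bound = 2069, |C| = 841 ≤ bound (satisfied).

Step 1: Compute V_q(n, t) = Σ_{j=0}^3 C(n, j) (q−1)^j.
  j = 0: C(9,0)·(6)^0 = 1·1 = 1.
  j = 1: C(9,1)·(6)^1 = 9·6 = 54.
  j = 2: C(9,2)·(6)^2 = 36·36 = 1296.
  j = 3: C(9,3)·(6)^3 = 84·216 = 18144.
  V_q(n, t) = 1 + 54 + 1296 + 18144 = 19495.
Step 2: q^n = 7^9 = 40353607.
Step 3: Hamming bound ⌊q^n / V_q(n,t)⌋ = ⌊40353607/19495⌋ = 2069.
Step 4: Compare |C| = 841 to 2069: satisfied.
The claimed |C| lies below the Hamming bound.


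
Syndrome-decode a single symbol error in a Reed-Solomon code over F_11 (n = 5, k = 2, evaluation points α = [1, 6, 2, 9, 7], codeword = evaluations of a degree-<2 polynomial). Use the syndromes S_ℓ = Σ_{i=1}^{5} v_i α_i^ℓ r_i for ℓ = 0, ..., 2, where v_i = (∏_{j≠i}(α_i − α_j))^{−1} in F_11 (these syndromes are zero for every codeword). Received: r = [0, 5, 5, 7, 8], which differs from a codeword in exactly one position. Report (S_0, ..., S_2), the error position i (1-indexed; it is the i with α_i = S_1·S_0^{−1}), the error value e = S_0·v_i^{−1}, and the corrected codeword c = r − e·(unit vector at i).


S = (7, 9, 10), error at position 2, error magnitude e = 2, c = [0, 3, 5, 7, 8].

Step 1: column multipliers v_i = (∏_{j≠i}(α_i − α_j))^{−1} mod 11.
  i = 1 (α = 1): (1−6)(1−2)(1−9)(1−7) = (−5)·(−1)·(−8)·(−6) = 240 ≡ 9, so v_1 = 9^{−1} = 5 (mod 11).
  i = 2 (α = 6): (6−1)(6−2)(6−9)(6−7) = 5·4·(−3)·(−1) = 60 ≡ 5, so v_2 = 5^{−1} = 9 (mod 11).
  i = 3 (α = 2): (2−1)(2−6)(2−9)(2−7) = 1·(−4)·(−7)·(−5) = −140 ≡ 3, so v_3 = 3^{−1} = 4 (mod 11).
  i = 4 (α = 9): (9−1)(9−6)(9−2)(9−7) = 8·3·7·2 = 336 ≡ 6, so v_4 = 6^{−1} = 2 (mod 11).
  i = 5 (α = 7): (7−1)(7−6)(7−2)(7−9) = 6·1·5·(−2) = −60 ≡ 6, so v_5 = 6^{−1} = 2 (mod 11).
  v = [5, 9, 4, 2, 2].
Step 2: syndromes of r = [0, 5, 5, 7, 8] (all sums mod 11).
  S_0 = Σ v_i r_i = 5·0 + 9·5 + 4·5 + 2·7 + 2·8 = 95 ≡ 7.
  S_1 = Σ v_i α_i r_i = 5·1·0 + 9·6·5 + 4·2·5 + 2·9·7 + 2·7·8 = 548 ≡ 9.
  α_i^2 mod 11 = [1, 3, 4, 4, 5].
  S_2 = Σ v_i α_i^2 r_i = 5·1·0 + 9·3·5 + 4·4·5 + 2·4·7 + 2·5·8 = 351 ≡ 10.
  S = (7, 9, 10) ≠ 0, so r is not a codeword (an error is present).
Step 3: locate the error. For a single error e at position i, S_ℓ = v_i·e·α_i^ℓ, so α_err = S_1/S_0.
  S_0^{−1} = 7^{−1} = 8 (mod 11), so α_err = 9·8 = 72 ≡ 6 = α_2. Error position i = 2.
  Consistency check: S_2/S_1 = 10·5 = 50 ≡ 6 = α_err ✓ (single-error assumption holds).
Step 4: error magnitude e = S_0/v_2 = S_0·∏_{j≠2}(α_2 − α_j) = 7·5 = 35 ≡ 2 (mod 11).
Step 5: correct position 2: c_2 = r_2 − e = 5 − 2 ≡ 3 (mod 11). Hence c = [0, 3, 5, 7, 8].
  Check: interpolating c through the α_i gives m(x) = 6 + 5·x (degree < 2) with m(α_i) = c_i for every i, so c is indeed a codeword.


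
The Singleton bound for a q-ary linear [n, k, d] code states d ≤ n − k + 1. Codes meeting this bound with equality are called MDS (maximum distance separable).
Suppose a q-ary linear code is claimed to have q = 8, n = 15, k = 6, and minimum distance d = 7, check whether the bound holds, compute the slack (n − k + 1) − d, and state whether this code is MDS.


Singleton RHS = n − k + 1 = 10, slack = 3, bound satisfied, not MDS.

Singleton bound: d ≤ n − k + 1.
Here n = 15, k = 6, so n − k + 1 = 10.
Given d = 7, check d ≤ 10: YES.
Slack = (n − k + 1) − d = 3.
The code is NOT MDS (slack = 3 > 0).
Description: the claimed parameters are [15, 6, 7]_8; such a code would be non-MDS.


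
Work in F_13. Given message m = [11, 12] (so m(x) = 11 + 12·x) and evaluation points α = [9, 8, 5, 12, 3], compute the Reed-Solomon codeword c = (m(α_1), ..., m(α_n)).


c = [2, 3, 6, 12, 8]

Message polynomial: m(x) = 11 + 12·x (mod 13).
For each evaluation point α_i, compute m(α_i) mod 13:
  α_1 = 9: Horner steps 12 → 2, so m(9) = 2.
  α_2 = 8: Horner steps 12 → 3, so m(8) = 3.
  α_3 = 5: Horner steps 12 → 6, so m(5) = 6.
  α_4 = 12: Horner steps 12 → 12, so m(12) = 12.
  α_5 = 3: Horner steps 12 → 8, so m(3) = 8.
Codeword c = [2, 3, 6, 12, 8] ∈ F_13^5.


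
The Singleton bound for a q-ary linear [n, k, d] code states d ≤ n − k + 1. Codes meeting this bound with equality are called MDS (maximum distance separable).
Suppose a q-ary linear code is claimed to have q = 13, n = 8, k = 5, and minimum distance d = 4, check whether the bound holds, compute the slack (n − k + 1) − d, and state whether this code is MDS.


Singleton RHS = n − k + 1 = 4, slack = 0, bound satisfied, MDS.

Singleton bound: d ≤ n − k + 1.
Here n = 8, k = 5, so n − k + 1 = 4.
Given d = 4, check d ≤ 4: YES.
Slack = (n − k + 1) − d = 0.
The code is MDS (slack = 0).
Description: the claimed parameters are [8, 5, 4]_13; such a code would be MDS (meets Singleton bound).


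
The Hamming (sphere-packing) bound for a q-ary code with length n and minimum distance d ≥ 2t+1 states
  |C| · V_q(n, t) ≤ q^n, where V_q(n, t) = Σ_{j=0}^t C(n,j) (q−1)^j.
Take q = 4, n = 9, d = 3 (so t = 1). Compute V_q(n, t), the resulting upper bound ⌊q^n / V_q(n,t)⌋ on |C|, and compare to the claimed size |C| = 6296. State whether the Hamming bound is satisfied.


V_q(n, t) = 28, q^n = 262144, Hamming bound = 9362, |C| = 6296 ≤ bound (satisfied).

Step 1: Compute V_q(n, t) = Σ_{j=0}^1 C(n, j) (q−1)^j.
  j = 0: C(9,0)·(3)^0 = 1·1 = 1.
  j = 1: C(9,1)·(3)^1 = 9·3 = 27.
  V_q(n, t) = 1 + 27 = 28.
Step 2: q^n = 4^9 = 262144.
Step 3: Hamming bound ⌊q^n / V_q(n,t)⌋ = ⌊262144/28⌋ = 9362.
Step 4: Compare |C| = 6296 to 9362: satisfied.
The claimed |C| lies below the Hamming bound.


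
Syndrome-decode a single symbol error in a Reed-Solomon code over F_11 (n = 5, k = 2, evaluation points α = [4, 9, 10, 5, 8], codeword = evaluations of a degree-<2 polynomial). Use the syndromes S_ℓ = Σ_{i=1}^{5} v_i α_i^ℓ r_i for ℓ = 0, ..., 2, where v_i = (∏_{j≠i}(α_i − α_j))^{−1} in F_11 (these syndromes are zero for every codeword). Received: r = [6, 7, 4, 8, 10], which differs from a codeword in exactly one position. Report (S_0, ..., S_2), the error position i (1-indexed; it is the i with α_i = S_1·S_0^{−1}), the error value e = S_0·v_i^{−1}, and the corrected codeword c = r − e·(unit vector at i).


S = (5, 9, 3), error at position 1, error magnitude e = 6, c = [0, 7, 4, 8, 10].

Step 1: column multipliers v_i = (∏_{j≠i}(α_i − α_j))^{−1} mod 11.
  i = 1 (α = 4): (4−9)(4−10)(4−5)(4−8) = (−5)·(−6)·(−1)·(−4) = 120 ≡ 10, so v_1 = 10^{−1} = 10 (mod 11).
  i = 2 (α = 9): (9−4)(9−10)(9−5)(9−8) = 5·(−1)·4·1 = −20 ≡ 2, so v_2 = 2^{−1} = 6 (mod 11).
  i = 3 (α = 10): (10−4)(10−9)(10−5)(10−8) = 6·1·5·2 = 60 ≡ 5, so v_3 = 5^{−1} = 9 (mod 11).
  i = 4 (α = 5): (5−4)(5−9)(5−10)(5−8) = 1·(−4)·(−5)·(−3) = −60 ≡ 6, so v_4 = 6^{−1} = 2 (mod 11).
  i = 5 (α = 8): (8−4)(8−9)(8−10)(8−5) = 4·(−1)·(−2)·3 = 24 ≡ 2, so v_5 = 2^{−1} = 6 (mod 11).
  v = [10, 6, 9, 2, 6].
Step 2: syndromes of r = [6, 7, 4, 8, 10] (all sums mod 11).
  S_0 = Σ v_i r_i = 10·6 + 6·7 + 9·4 + 2·8 + 6·10 = 214 ≡ 5.
  S_1 = Σ v_i α_i r_i = 10·4·6 + 6·9·7 + 9·10·4 + 2·5·8 + 6·8·10 = 1538 ≡ 9.
  α_i^2 mod 11 = [5, 4, 1, 3, 9].
  S_2 = Σ v_i α_i^2 r_i = 10·5·6 + 6·4·7 + 9·1·4 + 2·3·8 + 6·9·10 = 1092 ≡ 3.
  S = (5, 9, 3) ≠ 0, so r is not a codeword (an error is present).
Step 3: locate the error. For a single error e at position i, S_ℓ = v_i·e·α_i^ℓ, so α_err = S_1/S_0.
  S_0^{−1} = 5^{−1} = 9 (mod 11), so α_err = 9·9 = 81 ≡ 4 = α_1. Error position i = 1.
  Consistency check: S_2/S_1 = 3·5 = 15 ≡ 4 = α_err ✓ (single-error assumption holds).
Step 4: error magnitude e = S_0/v_1 = S_0·∏_{j≠1}(α_1 − α_j) = 5·10 = 50 ≡ 6 (mod 11).
Step 5: correct position 1: c_1 = r_1 − e = 6 − 6 ≡ 0 (mod 11). Hence c = [0, 7, 4, 8, 10].
  Check: interpolating c through the α_i gives m(x) = 1 + 8·x (degree < 2) with m(α_i) = c_i for every i, so c is indeed a codeword.


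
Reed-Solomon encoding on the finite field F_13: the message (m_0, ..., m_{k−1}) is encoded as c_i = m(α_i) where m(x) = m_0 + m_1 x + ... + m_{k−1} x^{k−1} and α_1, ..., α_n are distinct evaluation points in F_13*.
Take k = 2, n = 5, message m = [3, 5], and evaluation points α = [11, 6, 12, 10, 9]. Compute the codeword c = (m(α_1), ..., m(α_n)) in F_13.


c = [6, 7, 11, 1, 9]

Message polynomial: m(x) = 3 + 5·x (mod 13).
For each evaluation point α_i, compute m(α_i) mod 13:
  α_1 = 11: Horner steps 5 → 6, so m(11) = 6.
  α_2 = 6: Horner steps 5 → 7, so m(6) = 7.
  α_3 = 12: Horner steps 5 → 11, so m(12) = 11.
  α_4 = 10: Horner steps 5 → 1, so m(10) = 1.
  α_5 = 9: Horner steps 5 → 9, so m(9) = 9.
Codeword c = [6, 7, 11, 1, 9] ∈ F_13^5.


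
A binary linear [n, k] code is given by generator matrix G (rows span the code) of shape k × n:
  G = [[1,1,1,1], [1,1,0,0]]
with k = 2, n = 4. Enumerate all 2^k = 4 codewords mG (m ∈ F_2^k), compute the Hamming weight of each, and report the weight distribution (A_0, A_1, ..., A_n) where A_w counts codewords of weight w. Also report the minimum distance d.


Weight distribution: A_0 = 1, A_2 = 2, A_4 = 1. Minimum distance d = 2.

Enumerate all 2^2 = 4 messages m ∈ F_2^2.
For each, compute codeword c = mG in F_2^4, then tally its weight.
  m = 00 → c = 0000, weight = 0.
  m = 10 → c = 1111, weight = 4.
  m = 01 → c = 1100, weight = 2.
  m = 11 → c = 0011, weight = 2.
Tally weights:
  weight 0: 1 codewords.
  weight 2: 2 codewords.
  weight 4: 1 codewords.
Minimum distance d = smallest w > 0 with A_w > 0 = 2.
Sanity: Σ A_w = 4 = 2^2 = 4 ✓.


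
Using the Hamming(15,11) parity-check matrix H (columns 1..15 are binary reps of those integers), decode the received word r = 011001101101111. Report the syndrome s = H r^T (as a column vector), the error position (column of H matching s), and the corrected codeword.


s = (0, 0, 1, 1)^T, error position = 3, corrected codeword c = 010001101101111

Compute s = H r^T mod 2 one row at a time:
  s_1 = 0 + 1 + 1 + 0 + 1 + 1 + 1 + 1 = 6 ≡ 0 (mod 2).
  s_2 = 0 + 0 + 1 + 1 + 1 + 1 + 1 + 1 = 6 ≡ 0 (mod 2).
  s_3 = 1 + 1 + 1 + 1 + 1 + 0 + 1 + 1 = 7 ≡ 1 (mod 2).
  s_4 = 0 + 1 + 0 + 1 + 1 + 0 + 1 + 1 = 5 ≡ 1 (mod 2).
s = (0, 0, 1, 1)^T — this equals column 3 of H (binary 0011), so error is at position 3.
Correct: flip bit 3 of r = 011001101101111 to get c = 010001101101111.
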